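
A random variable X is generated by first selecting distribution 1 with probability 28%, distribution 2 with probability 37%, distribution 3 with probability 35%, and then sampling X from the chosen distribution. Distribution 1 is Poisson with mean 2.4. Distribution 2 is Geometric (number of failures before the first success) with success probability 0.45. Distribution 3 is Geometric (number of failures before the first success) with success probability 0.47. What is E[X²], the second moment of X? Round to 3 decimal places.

For each component E[X²] = Var + (mean)², giving 1: 8.16; 2: 4.20988; 3: 3.67089.
Overall E[X²] = 0.28·8.16 + 0.37·4.20988 + 0.35·3.67089 = 5.12727.

5.127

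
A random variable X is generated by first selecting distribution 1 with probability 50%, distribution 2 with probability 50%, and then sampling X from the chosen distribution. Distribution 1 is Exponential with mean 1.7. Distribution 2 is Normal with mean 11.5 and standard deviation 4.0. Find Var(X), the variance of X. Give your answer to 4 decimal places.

Per component, 1: μ=1.7, E[X²]=5.78; 2: μ=11.5, E[X²]=148.25.
E[X] = 0.5·1.7 + 0.5·11.5 = 6.6.
E[X²] = 0.5·5.78 + 0.5·148.25 = 77.015.
Var(X) = E[X²] − (E[X])² = 77.015 − 43.56 = 33.455.

33.4550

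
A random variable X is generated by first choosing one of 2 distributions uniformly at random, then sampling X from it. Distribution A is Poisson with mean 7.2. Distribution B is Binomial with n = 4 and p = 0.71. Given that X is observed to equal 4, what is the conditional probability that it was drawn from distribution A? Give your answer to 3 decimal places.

0.248

Likelihoods P(X=4 | ·): A: 0.0835985; B: 0.254117.
Posterior ∝ prior × likelihood. Numerator for A: 0.5·0.0835985 = 0.0417992.
Normalizing constant: 0.5·0.0835985 + 0.5·0.254117 = 0.168858.
P(A | observation) = 0.0417992 / 0.168858 = 0.247541.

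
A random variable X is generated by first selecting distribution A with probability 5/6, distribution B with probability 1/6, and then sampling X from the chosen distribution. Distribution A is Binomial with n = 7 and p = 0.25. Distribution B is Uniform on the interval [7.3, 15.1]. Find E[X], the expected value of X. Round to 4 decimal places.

Component means — A: 1.75; B: 11.2.
E[X] = 0.833333·1.75 + 0.166667·11.2 = 3.325.

3.3250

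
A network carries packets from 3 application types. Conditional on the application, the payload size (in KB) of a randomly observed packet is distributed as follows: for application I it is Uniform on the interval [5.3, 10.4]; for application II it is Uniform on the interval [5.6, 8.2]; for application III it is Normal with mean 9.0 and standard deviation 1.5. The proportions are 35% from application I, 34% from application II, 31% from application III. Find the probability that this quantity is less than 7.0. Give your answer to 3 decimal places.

Conditional on each application, P(X < 7.0): I: 0.333333; II: 0.538462; III: 0.0912112.
By total probability, P(X < 7.0) = 0.35·0.333333 + 0.34·0.538462 + 0.31·0.0912112 = 0.328019.

0.328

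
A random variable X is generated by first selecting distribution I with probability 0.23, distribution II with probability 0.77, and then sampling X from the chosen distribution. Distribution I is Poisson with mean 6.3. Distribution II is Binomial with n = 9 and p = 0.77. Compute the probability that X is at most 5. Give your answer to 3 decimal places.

Conditional on each component, P(X ≤ 5): I: 0.398772; II: 0.130409.
By total probability, P(X ≤ 5) = 0.23·0.398772 + 0.77·0.130409 = 0.192133.

0.192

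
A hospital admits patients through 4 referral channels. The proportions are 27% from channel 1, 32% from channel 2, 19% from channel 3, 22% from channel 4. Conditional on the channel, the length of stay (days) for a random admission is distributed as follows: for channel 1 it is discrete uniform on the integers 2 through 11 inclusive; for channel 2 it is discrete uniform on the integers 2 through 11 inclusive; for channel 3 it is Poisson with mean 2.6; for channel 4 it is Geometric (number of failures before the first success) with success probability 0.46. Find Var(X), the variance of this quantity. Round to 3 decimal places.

11.395

Per component, 1: μ=6.5, E[X²]=50.5; 2: μ=6.5, E[X²]=50.5; 3: μ=2.6, E[X²]=9.36; 4: μ=1.17391, E[X²]=3.93006.
E[X] = 0.27·6.5 + 0.32·6.5 + 0.19·2.6 + 0.22·1.17391 = 4.58726.
E[X²] = 0.27·50.5 + 0.32·50.5 + 0.19·9.36 + 0.22·3.93006 = 32.438.
Var(X) = E[X²] − (E[X])² = 32.438 − 21.043 = 11.3951.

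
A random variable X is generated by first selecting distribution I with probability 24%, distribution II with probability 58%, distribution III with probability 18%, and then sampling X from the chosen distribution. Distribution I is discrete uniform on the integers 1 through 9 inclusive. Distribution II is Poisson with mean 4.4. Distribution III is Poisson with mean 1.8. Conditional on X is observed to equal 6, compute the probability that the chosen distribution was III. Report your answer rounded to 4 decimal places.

0.0141

Likelihoods P(X=6 | ·): I: 0.111111; II: 0.123734; III: 0.00780859.
Posterior ∝ prior × likelihood. Numerator for III: 0.18·0.00780859 = 0.00140555.
Normalizing constant: 0.24·0.111111 + 0.58·0.123734 + 0.18·0.00780859 = 0.0998377.
P(III | observation) = 0.00140555 / 0.0998377 = 0.0140783.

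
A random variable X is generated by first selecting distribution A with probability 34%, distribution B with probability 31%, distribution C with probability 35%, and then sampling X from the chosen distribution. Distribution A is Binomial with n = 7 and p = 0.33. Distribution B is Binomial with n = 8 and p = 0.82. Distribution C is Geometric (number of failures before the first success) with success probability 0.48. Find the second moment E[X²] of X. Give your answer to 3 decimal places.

17.248

For each component E[X²] = Var + (mean)², giving A: 6.8838; B: 44.2144; C: 3.43056.
Overall E[X²] = 0.34·6.8838 + 0.31·44.2144 + 0.35·3.43056 = 17.2477.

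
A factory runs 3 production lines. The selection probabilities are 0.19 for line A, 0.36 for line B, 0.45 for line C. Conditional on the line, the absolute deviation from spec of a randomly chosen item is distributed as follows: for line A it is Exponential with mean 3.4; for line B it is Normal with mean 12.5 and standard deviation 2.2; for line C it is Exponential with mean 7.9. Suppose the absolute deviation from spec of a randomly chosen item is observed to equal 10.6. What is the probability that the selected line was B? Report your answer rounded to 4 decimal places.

0.7214

Likelihoods f(10.6 | ·): A: 0.013018; B: 0.124889; C: 0.0330863.
Posterior ∝ prior × likelihood. Numerator for B: 0.36·0.124889 = 0.04496.
Normalizing constant: 0.19·0.013018 + 0.36·0.124889 + 0.45·0.0330863 = 0.0623223.
P(B | observation) = 0.04496 / 0.0623223 = 0.721412.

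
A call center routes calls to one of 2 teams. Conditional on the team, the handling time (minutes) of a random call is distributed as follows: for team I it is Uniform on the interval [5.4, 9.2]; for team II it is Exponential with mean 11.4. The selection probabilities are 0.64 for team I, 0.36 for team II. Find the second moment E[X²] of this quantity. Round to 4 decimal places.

For each component E[X²] = Var + (mean)², giving I: 54.4933; II: 259.92.
Overall E[X²] = 0.64·54.4933 + 0.36·259.92 = 128.447.

128.4469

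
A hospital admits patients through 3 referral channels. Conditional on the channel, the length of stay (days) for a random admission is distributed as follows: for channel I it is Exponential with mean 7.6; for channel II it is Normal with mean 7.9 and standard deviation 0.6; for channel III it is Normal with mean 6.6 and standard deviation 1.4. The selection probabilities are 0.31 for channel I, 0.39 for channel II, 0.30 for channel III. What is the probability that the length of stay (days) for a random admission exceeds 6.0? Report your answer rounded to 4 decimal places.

0.7302

Conditional on each channel, P(X > 6.0): I: 0.454084; II: 0.999229; III: 0.665882.
By total probability, P(X > 6.0) = 0.31·0.454084 + 0.39·0.999229 + 0.3·0.665882 = 0.73023.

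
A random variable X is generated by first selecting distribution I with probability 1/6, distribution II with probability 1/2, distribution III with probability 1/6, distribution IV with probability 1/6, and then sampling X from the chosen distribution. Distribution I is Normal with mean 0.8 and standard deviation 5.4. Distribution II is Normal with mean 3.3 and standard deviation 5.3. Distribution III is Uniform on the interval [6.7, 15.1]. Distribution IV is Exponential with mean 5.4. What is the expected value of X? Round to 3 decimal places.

4.500

Component means — I: 0.8; II: 3.3; III: 10.9; IV: 5.4.
E[X] = 0.166667·0.8 + 0.5·3.3 + 0.166667·10.9 + 0.166667·5.4 = 4.5.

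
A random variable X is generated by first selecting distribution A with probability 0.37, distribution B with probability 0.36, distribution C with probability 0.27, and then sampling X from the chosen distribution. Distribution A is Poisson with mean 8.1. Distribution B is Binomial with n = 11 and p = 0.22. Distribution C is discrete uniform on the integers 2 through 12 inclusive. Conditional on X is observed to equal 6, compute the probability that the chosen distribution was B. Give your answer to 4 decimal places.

0.0735

Likelihoods P(X=6 | ·): A: 0.119067; B: 0.0151235; C: 0.0909091.
Posterior ∝ prior × likelihood. Numerator for B: 0.36·0.0151235 = 0.00544444.
Normalizing constant: 0.37·0.119067 + 0.36·0.0151235 + 0.27·0.0909091 = 0.0740448.
P(B | observation) = 0.00544444 / 0.0740448 = 0.0735291.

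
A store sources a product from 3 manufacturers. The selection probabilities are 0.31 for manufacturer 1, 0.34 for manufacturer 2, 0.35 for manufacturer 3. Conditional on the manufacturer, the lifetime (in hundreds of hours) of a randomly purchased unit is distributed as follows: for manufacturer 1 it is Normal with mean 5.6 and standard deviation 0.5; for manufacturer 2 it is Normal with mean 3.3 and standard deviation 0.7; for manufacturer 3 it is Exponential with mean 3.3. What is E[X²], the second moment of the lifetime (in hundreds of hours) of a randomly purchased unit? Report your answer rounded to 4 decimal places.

For each component E[X²] = Var + (mean)², giving 1: 31.61; 2: 11.38; 3: 21.78.
Overall E[X²] = 0.31·31.61 + 0.34·11.38 + 0.35·21.78 = 21.2913.

21.2913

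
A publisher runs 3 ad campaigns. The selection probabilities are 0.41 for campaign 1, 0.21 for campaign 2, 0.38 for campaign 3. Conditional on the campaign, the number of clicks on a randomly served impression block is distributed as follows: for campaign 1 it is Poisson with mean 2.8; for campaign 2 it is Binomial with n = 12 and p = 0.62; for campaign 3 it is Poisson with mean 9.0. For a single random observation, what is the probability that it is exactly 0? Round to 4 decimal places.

0.0250

Conditional on each campaign, P(X = 0): 1: 0.0608101; 2: 9.06574e-06; 3: 0.00012341.
By total probability, P(X = 0) = 0.41·0.0608101 + 0.21·9.06574e-06 + 0.38·0.00012341 = 0.0249809.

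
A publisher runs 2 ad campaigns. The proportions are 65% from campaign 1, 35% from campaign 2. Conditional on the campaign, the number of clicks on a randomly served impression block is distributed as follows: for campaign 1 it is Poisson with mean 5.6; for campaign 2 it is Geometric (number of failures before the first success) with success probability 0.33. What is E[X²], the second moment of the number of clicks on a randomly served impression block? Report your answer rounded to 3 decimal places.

For each component E[X²] = Var + (mean)², giving 1: 36.96; 2: 10.2746.
Overall E[X²] = 0.65·36.96 + 0.35·10.2746 = 27.6201.

27.620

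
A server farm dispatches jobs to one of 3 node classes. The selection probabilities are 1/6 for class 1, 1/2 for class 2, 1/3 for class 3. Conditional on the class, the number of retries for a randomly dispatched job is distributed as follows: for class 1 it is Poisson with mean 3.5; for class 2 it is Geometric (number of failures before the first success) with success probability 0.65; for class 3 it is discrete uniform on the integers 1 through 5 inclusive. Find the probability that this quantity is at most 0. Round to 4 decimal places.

0.3300

Conditional on each class, P(X ≤ 0): 1: 0.0301974; 2: 0.65; 3: 0.
By total probability, P(X ≤ 0) = 0.166667·0.0301974 + 0.5·0.65 + 0.333333·0 = 0.330033.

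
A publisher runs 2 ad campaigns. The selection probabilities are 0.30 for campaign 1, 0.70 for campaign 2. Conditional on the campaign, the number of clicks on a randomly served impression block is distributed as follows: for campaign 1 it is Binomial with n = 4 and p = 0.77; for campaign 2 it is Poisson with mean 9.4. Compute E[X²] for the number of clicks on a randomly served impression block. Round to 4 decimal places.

71.4904

For each component E[X²] = Var + (mean)², giving 1: 10.1948; 2: 97.76.
Overall E[X²] = 0.3·10.1948 + 0.7·97.76 = 71.4904.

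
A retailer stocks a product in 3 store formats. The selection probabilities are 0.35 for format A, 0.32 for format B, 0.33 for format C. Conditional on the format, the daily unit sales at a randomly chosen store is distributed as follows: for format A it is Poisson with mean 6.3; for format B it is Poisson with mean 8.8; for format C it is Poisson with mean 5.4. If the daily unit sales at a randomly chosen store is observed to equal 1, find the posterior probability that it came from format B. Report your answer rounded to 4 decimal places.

0.0339

Likelihoods P(X=1 | ·): A: 0.0115687; B: 0.00132645; C: 0.0243895.
Posterior ∝ prior × likelihood. Numerator for B: 0.32·0.00132645 = 0.000424464.
Normalizing constant: 0.35·0.0115687 + 0.32·0.00132645 + 0.33·0.0243895 = 0.0125221.
P(B | observation) = 0.000424464 / 0.0125221 = 0.0338973.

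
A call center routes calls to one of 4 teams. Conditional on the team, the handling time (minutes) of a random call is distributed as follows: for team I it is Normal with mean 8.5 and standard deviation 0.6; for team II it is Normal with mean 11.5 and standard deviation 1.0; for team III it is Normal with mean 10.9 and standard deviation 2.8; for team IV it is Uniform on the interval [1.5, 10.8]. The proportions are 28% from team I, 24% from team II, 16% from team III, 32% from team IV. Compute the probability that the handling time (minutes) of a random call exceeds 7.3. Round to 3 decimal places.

0.778

Conditional on each team, P(X > 7.3): I: 0.97725; II: 0.999987; III: 0.900729; IV: 0.376344.
By total probability, P(X > 7.3) = 0.28·0.97725 + 0.24·0.999987 + 0.16·0.900729 + 0.32·0.376344 = 0.778173.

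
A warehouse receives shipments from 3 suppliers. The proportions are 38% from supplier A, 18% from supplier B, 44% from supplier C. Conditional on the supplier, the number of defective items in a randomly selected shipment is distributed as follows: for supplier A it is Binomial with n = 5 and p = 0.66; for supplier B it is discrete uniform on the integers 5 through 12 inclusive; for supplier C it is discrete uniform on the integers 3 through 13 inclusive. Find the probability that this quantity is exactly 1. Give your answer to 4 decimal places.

Conditional on each supplier, P(X = 1): A: 0.0440991; B: 0; C: 0.
By total probability, P(X = 1) = 0.38·0.0440991 + 0.18·0 + 0.44·0 = 0.0167577.

0.0168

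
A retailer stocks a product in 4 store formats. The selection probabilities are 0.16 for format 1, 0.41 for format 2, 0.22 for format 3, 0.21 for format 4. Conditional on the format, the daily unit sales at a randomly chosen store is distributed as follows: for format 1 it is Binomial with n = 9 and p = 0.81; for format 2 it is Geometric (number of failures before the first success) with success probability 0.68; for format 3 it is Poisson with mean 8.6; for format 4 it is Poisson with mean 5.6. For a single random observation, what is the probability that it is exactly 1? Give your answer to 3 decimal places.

Conditional on each format, P(X = 1): 1: 1.2381e-05; 2: 0.2176; 3: 0.00158331; 4: 0.020708.
By total probability, P(X = 1) = 0.16·1.2381e-05 + 0.41·0.2176 + 0.22·0.00158331 + 0.21·0.020708 = 0.093915.

0.094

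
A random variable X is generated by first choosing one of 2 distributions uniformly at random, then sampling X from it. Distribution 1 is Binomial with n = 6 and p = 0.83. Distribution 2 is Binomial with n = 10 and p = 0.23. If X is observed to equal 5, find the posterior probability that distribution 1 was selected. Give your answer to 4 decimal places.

Likelihoods P(X=5 | ·): 1: 0.401782; 2: 0.0439029.
Posterior ∝ prior × likelihood. Numerator for 1: 0.5·0.401782 = 0.200891.
Normalizing constant: 0.5·0.401782 + 0.5·0.0439029 = 0.222843.
P(1 | observation) = 0.200891 / 0.222843 = 0.901493.

0.9015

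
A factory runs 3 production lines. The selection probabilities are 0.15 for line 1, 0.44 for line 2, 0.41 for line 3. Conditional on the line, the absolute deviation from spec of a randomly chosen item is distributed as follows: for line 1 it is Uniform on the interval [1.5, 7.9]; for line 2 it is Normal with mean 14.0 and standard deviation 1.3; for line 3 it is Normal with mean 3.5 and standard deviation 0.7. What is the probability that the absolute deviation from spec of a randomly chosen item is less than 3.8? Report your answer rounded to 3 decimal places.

Conditional on each line, P(X < 3.8): 1: 0.359375; 2: 2.16493e-15; 3: 0.665882.
By total probability, P(X < 3.8) = 0.15·0.359375 + 0.44·2.16493e-15 + 0.41·0.665882 = 0.326918.

0.327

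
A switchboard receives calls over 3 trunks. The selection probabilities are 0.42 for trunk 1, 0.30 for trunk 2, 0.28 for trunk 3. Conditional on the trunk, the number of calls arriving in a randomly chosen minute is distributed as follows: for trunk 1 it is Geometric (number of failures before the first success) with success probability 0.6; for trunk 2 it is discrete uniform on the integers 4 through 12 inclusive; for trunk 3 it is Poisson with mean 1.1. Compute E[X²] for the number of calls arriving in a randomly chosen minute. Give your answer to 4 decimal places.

For each component E[X²] = Var + (mean)², giving 1: 1.55556; 2: 70.6667; 3: 2.31.
Overall E[X²] = 0.42·1.55556 + 0.3·70.6667 + 0.28·2.31 = 22.5001.

22.5001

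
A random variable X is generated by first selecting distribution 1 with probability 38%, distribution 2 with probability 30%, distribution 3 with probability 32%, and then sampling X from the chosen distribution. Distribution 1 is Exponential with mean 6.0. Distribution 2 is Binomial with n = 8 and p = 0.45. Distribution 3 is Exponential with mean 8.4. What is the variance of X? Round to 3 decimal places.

Per component, 1: μ=6, E[X²]=72; 2: μ=3.6, E[X²]=14.94; 3: μ=8.4, E[X²]=141.12.
E[X] = 0.38·6 + 0.3·3.6 + 0.32·8.4 = 6.048.
E[X²] = 0.38·72 + 0.3·14.94 + 0.32·141.12 = 77.0004.
Var(X) = E[X²] − (E[X])² = 77.0004 − 36.5783 = 40.4221.

40.422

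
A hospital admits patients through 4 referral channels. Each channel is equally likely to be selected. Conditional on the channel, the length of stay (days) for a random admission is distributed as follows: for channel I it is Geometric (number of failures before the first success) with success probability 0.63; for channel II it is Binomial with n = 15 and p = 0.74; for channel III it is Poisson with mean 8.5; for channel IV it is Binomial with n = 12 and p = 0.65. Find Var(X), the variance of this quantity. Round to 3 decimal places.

Per component, I: μ=0.587302, E[X²]=1.27715; II: μ=11.1, E[X²]=126.096; III: μ=8.5, E[X²]=80.75; IV: μ=7.8, E[X²]=63.57.
E[X] = 0.25·0.587302 + 0.25·11.1 + 0.25·8.5 + 0.25·7.8 = 6.99683.
E[X²] = 0.25·1.27715 + 0.25·126.096 + 0.25·80.75 + 0.25·63.57 = 67.9233.
Var(X) = E[X²] − (E[X])² = 67.9233 − 48.9556 = 18.9677.

18.968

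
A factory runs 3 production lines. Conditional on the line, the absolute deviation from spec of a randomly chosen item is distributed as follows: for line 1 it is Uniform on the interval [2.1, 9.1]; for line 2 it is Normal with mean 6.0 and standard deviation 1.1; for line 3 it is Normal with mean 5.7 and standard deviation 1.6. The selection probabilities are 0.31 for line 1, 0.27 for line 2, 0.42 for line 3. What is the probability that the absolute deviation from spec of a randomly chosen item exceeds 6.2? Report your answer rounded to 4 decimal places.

Conditional on each line, P(X > 6.2): 1: 0.414286; 2: 0.427863; 3: 0.37733.
By total probability, P(X > 6.2) = 0.31·0.414286 + 0.27·0.427863 + 0.42·0.37733 = 0.40243.

0.4024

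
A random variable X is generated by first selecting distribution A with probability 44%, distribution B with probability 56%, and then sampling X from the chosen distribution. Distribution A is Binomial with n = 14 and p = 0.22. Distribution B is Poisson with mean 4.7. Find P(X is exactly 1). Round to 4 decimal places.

Conditional on each component, P(X = 1): A: 0.121837; B: 0.0427478.
By total probability, P(X = 1) = 0.44·0.121837 + 0.56·0.0427478 = 0.0775472.

0.0775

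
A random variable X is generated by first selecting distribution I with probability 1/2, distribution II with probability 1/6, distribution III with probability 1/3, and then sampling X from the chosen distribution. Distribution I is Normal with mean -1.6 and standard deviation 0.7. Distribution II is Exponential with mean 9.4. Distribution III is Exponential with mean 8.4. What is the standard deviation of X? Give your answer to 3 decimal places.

8.081

Per component, I: μ=-1.6, E[X²]=3.05; II: μ=9.4, E[X²]=176.72; III: μ=8.4, E[X²]=141.12.
E[X] = 0.5·-1.6 + 0.166667·9.4 + 0.333333·8.4 = 3.56667.
E[X²] = 0.5·3.05 + 0.166667·176.72 + 0.333333·141.12 = 78.0183.
Var(X) = E[X²] − (E[X])² = 78.0183 − 12.7211 = 65.2972.
SD(X) = √65.2972 = 8.08067.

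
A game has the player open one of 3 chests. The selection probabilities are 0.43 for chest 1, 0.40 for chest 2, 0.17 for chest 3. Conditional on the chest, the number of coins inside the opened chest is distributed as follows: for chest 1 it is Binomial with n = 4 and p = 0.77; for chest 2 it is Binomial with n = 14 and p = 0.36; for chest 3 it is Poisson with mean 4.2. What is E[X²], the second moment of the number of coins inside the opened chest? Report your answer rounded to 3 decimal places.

19.547

For each component E[X²] = Var + (mean)², giving 1: 10.1948; 2: 28.6272; 3: 21.84.
Overall E[X²] = 0.43·10.1948 + 0.4·28.6272 + 0.17·21.84 = 19.5474.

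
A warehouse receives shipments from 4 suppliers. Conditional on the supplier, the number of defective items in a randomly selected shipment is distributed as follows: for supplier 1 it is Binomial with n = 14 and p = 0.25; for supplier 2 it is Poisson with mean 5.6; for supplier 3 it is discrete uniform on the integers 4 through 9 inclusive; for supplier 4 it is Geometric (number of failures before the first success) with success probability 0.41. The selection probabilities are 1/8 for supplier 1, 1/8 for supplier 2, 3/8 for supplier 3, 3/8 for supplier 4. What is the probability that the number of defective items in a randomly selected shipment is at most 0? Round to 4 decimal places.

Conditional on each supplier, P(X ≤ 0): 1: 0.0178179; 2: 0.00369786; 3: 0; 4: 0.41.
By total probability, P(X ≤ 0) = 0.125·0.0178179 + 0.125·0.00369786 + 0.375·0 + 0.375·0.41 = 0.156439.

0.1564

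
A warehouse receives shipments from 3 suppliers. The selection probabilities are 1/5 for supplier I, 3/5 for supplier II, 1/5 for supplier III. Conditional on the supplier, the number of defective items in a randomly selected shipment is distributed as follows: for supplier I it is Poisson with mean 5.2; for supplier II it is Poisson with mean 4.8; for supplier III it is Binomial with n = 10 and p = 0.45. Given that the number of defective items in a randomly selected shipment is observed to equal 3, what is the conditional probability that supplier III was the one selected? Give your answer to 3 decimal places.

Likelihoods P(X=3 | ·): I: 0.129279; II: 0.151691; III: 0.166478.
Posterior ∝ prior × likelihood. Numerator for III: 0.2·0.166478 = 0.0332957.
Normalizing constant: 0.2·0.129279 + 0.6·0.151691 + 0.2·0.166478 = 0.150166.
P(III | observation) = 0.0332957 / 0.150166 = 0.221726.

0.222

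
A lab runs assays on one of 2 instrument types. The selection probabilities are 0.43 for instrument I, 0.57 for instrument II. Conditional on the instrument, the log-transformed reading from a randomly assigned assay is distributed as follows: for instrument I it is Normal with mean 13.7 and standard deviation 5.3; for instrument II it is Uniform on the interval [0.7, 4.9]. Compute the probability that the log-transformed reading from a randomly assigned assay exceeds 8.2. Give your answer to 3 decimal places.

0.366

Conditional on each instrument, P(X > 8.2): I: 0.850303; II: 0.
By total probability, P(X > 8.2) = 0.43·0.850303 + 0.57·0 = 0.36563.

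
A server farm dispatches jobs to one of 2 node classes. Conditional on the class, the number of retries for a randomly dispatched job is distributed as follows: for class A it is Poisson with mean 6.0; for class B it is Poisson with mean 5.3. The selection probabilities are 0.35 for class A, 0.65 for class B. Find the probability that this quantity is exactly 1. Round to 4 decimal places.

0.0224

Conditional on each class, P(X = 1): A: 0.0148725; B: 0.0264554.
By total probability, P(X = 1) = 0.35·0.0148725 + 0.65·0.0264554 = 0.0224014.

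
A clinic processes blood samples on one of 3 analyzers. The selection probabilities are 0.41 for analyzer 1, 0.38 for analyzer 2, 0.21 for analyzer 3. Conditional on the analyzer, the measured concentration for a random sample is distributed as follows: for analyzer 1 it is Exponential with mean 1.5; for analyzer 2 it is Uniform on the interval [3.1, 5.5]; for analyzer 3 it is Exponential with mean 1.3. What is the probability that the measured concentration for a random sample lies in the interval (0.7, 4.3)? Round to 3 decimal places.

0.539

Conditional on each analyzer, P(0.7 < X < 4.3): 1: 0.570201; 2: 0.5; 3: 0.547045.
By total probability, P(0.7 < X < 4.3) = 0.41·0.570201 + 0.38·0.5 + 0.21·0.547045 = 0.538662.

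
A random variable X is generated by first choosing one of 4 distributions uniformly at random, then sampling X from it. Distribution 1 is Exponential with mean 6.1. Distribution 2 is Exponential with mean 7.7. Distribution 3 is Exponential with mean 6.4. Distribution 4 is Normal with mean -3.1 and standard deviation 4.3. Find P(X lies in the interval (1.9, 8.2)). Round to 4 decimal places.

0.3730

Conditional on each component, P(1.9 < X < 8.2): 1: 0.471634; 2: 0.436583; 3: 0.465447; 4: 0.118162.
By total probability, P(1.9 < X < 8.2) = 0.25·0.471634 + 0.25·0.436583 + 0.25·0.465447 + 0.25·0.118162 = 0.372956.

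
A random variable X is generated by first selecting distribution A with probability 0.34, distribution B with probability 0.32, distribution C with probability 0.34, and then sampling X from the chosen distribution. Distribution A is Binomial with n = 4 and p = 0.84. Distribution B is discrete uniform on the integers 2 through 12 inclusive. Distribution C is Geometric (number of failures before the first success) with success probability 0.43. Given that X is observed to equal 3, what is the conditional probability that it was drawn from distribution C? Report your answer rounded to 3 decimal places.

0.146

Likelihoods P(X=3 | ·): A: 0.379331; B: 0.0909091; C: 0.079633.
Posterior ∝ prior × likelihood. Numerator for C: 0.34·0.079633 = 0.0270752.
Normalizing constant: 0.34·0.379331 + 0.32·0.0909091 + 0.34·0.079633 = 0.185139.
P(C | observation) = 0.0270752 / 0.185139 = 0.146243.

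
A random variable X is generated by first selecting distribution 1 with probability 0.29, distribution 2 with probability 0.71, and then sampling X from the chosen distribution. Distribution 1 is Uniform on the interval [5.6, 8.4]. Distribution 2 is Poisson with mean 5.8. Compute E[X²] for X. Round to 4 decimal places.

For each component E[X²] = Var + (mean)², giving 1: 49.6533; 2: 39.44.
Overall E[X²] = 0.29·49.6533 + 0.71·39.44 = 42.4019.

42.4019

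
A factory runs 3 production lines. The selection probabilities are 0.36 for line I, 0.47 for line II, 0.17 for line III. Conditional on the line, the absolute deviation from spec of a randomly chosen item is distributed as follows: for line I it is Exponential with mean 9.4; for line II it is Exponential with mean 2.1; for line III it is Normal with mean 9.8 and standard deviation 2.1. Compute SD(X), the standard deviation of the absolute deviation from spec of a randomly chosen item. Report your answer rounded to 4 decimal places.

Per component, I: μ=9.4, E[X²]=176.72; II: μ=2.1, E[X²]=8.82; III: μ=9.8, E[X²]=100.45.
E[X] = 0.36·9.4 + 0.47·2.1 + 0.17·9.8 = 6.037.
E[X²] = 0.36·176.72 + 0.47·8.82 + 0.17·100.45 = 84.8411.
Var(X) = E[X²] − (E[X])² = 84.8411 − 36.4454 = 48.3957.
SD(X) = √48.3957 = 6.9567.

6.9567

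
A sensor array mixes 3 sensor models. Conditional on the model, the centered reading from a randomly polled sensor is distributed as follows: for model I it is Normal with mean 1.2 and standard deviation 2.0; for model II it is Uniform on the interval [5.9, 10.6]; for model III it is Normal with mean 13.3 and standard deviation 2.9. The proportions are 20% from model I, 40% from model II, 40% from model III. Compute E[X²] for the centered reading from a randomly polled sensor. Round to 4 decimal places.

103.1693

For each component E[X²] = Var + (mean)², giving I: 5.44; II: 69.9033; III: 185.3.
Overall E[X²] = 0.2·5.44 + 0.4·69.9033 + 0.4·185.3 = 103.169.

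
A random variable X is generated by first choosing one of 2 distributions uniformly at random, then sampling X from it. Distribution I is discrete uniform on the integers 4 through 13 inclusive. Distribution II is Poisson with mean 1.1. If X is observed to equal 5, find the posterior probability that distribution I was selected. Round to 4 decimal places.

0.9572

Likelihoods P(X=5 | ·): I: 0.1; II: 0.00446744.
Posterior ∝ prior × likelihood. Numerator for I: 0.5·0.1 = 0.05.
Normalizing constant: 0.5·0.1 + 0.5·0.00446744 = 0.0522337.
P(I | observation) = 0.05 / 0.0522337 = 0.957236.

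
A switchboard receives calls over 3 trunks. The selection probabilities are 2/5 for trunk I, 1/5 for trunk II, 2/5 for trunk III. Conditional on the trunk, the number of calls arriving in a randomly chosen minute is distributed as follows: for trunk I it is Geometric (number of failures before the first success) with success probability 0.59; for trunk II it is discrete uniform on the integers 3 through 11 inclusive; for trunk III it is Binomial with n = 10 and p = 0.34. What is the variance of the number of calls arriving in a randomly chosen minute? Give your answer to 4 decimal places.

8.0900

Per component, I: μ=0.694915, E[X²]=1.66073; II: μ=7, E[X²]=55.6667; III: μ=3.4, E[X²]=13.804.
E[X] = 0.4·0.694915 + 0.2·7 + 0.4·3.4 = 3.03797.
E[X²] = 0.4·1.66073 + 0.2·55.6667 + 0.4·13.804 = 17.3192.
Var(X) = E[X²] − (E[X])² = 17.3192 − 9.22924 = 8.08999.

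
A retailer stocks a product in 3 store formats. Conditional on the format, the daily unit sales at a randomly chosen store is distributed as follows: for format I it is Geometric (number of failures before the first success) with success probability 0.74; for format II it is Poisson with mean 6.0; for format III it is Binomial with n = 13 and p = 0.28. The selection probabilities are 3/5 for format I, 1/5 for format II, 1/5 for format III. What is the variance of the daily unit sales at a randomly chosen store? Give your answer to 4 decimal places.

Per component, I: μ=0.351351, E[X²]=0.598247; II: μ=6, E[X²]=42; III: μ=3.64, E[X²]=15.8704.
E[X] = 0.6·0.351351 + 0.2·6 + 0.2·3.64 = 2.13881.
E[X²] = 0.6·0.598247 + 0.2·42 + 0.2·15.8704 = 11.933.
Var(X) = E[X²] − (E[X])² = 11.933 − 4.57451 = 7.35852.

7.3585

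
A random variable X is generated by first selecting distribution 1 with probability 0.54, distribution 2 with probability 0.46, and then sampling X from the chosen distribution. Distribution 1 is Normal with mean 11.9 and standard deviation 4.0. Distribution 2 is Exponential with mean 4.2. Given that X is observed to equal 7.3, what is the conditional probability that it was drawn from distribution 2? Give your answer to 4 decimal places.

Likelihoods f(7.3 | ·): 1: 0.0514841; 2: 0.0418702.
Posterior ∝ prior × likelihood. Numerator for 2: 0.46·0.0418702 = 0.0192603.
Normalizing constant: 0.54·0.0514841 + 0.46·0.0418702 = 0.0470617.
P(2 | observation) = 0.0192603 / 0.0470617 = 0.409257.

0.4093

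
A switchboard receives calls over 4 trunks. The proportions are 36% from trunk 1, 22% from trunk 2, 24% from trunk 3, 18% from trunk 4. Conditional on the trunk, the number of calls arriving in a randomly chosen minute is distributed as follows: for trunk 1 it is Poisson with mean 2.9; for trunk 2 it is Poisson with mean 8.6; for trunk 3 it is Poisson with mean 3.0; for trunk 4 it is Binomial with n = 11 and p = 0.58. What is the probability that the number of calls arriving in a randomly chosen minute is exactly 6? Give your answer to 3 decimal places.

Conditional on each trunk, P(X = 6): 1: 0.0454571; 2: 0.103449; 3: 0.0504094; 4: 0.229856.
By total probability, P(X = 6) = 0.36·0.0454571 + 0.22·0.103449 + 0.24·0.0504094 + 0.18·0.229856 = 0.0925957.

0.093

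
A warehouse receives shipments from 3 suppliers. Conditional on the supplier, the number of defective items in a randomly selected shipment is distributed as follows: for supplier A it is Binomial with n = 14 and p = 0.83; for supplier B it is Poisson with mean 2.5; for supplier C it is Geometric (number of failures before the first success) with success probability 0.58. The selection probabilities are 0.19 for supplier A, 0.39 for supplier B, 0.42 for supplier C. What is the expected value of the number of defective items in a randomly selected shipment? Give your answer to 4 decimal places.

Component means — A: 11.62; B: 2.5; C: 0.724138.
E[X] = 0.19·11.62 + 0.39·2.5 + 0.42·0.724138 = 3.48694.

3.4869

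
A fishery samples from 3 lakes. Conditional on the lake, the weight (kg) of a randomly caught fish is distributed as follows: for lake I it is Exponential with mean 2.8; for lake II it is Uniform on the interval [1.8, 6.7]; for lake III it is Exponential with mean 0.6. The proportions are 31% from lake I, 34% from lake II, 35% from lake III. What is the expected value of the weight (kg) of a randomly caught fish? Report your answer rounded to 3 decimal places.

2.523

Component means — I: 2.8; II: 4.25; III: 0.6.
E[X] = 0.31·2.8 + 0.34·4.25 + 0.35·0.6 = 2.523.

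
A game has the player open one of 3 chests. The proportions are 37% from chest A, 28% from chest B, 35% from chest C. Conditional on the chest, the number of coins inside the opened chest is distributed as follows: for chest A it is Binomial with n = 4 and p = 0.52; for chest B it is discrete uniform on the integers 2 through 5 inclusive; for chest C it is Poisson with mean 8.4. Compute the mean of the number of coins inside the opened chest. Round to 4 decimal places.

4.6896

Component means — A: 2.08; B: 3.5; C: 8.4.
E[X] = 0.37·2.08 + 0.28·3.5 + 0.35·8.4 = 4.6896.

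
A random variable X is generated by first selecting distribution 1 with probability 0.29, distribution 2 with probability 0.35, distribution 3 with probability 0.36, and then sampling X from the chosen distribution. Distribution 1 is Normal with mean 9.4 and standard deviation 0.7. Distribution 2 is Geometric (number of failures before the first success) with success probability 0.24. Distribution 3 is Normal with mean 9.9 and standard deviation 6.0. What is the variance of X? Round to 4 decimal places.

Per component, 1: μ=9.4, E[X²]=88.85; 2: μ=3.16667, E[X²]=23.2222; 3: μ=9.9, E[X²]=134.01.
E[X] = 0.29·9.4 + 0.35·3.16667 + 0.36·9.9 = 7.39833.
E[X²] = 0.29·88.85 + 0.35·23.2222 + 0.36·134.01 = 82.1379.
Var(X) = E[X²] − (E[X])² = 82.1379 − 54.7353 = 27.4025.

27.4025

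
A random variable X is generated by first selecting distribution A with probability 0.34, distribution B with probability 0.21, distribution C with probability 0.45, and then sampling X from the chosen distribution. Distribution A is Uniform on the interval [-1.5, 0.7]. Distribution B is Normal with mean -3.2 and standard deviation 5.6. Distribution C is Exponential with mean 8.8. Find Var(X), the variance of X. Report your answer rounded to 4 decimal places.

Per component, A: μ=-0.4, E[X²]=0.563333; B: μ=-3.2, E[X²]=41.6; C: μ=8.8, E[X²]=154.88.
E[X] = 0.34·-0.4 + 0.21·-3.2 + 0.45·8.8 = 3.152.
E[X²] = 0.34·0.563333 + 0.21·41.6 + 0.45·154.88 = 78.6235.
Var(X) = E[X²] − (E[X])² = 78.6235 − 9.9351 = 68.6884.

68.6884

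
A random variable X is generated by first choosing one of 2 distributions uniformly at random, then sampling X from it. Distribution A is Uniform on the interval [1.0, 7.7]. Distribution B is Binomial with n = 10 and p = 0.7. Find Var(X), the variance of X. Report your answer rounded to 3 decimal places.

4.676

Per component, A: μ=4.35, E[X²]=22.6633; B: μ=7, E[X²]=51.1.
E[X] = 0.5·4.35 + 0.5·7 = 5.675.
E[X²] = 0.5·22.6633 + 0.5·51.1 = 36.8817.
Var(X) = E[X²] − (E[X])² = 36.8817 − 32.2056 = 4.67604.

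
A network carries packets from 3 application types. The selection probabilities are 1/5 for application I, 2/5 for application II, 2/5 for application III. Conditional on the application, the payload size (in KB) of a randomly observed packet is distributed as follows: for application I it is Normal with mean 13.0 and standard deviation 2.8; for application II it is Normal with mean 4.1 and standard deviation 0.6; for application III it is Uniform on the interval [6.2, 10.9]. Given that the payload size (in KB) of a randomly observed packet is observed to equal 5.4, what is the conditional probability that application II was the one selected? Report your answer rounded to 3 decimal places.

0.973

Likelihoods f(5.4 | ·): I: 0.00358058; II: 0.0635877; III: 0.
Posterior ∝ prior × likelihood. Numerator for II: 0.4·0.0635877 = 0.0254351.
Normalizing constant: 0.2·0.00358058 + 0.4·0.0635877 + 0.4·0 = 0.0261512.
P(II | observation) = 0.0254351 / 0.0261512 = 0.972616.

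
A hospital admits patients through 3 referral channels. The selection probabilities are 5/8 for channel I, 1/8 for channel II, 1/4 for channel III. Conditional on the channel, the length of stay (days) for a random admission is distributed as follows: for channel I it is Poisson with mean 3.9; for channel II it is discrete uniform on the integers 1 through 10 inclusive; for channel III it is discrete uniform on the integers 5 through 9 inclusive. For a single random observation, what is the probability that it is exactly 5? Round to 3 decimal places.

Conditional on each channel, P(X = 5): I: 0.152193; II: 0.1; III: 0.2.
By total probability, P(X = 5) = 0.625·0.152193 + 0.125·0.1 + 0.25·0.2 = 0.15762.

0.158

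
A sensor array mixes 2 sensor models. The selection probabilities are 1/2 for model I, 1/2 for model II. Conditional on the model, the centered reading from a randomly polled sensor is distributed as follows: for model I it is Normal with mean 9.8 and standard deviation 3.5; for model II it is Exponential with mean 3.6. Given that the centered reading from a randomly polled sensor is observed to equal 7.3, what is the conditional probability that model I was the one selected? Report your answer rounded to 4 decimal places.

0.7072

Likelihoods f(7.3 | ·): I: 0.0883187; II: 0.0365633.
Posterior ∝ prior × likelihood. Numerator for I: 0.5·0.0883187 = 0.0441593.
Normalizing constant: 0.5·0.0883187 + 0.5·0.0365633 = 0.062441.
P(I | observation) = 0.0441593 / 0.062441 = 0.707217.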